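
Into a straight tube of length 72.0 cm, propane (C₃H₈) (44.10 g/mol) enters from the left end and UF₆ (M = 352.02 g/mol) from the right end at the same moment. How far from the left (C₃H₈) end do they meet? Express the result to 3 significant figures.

53.2 cm

The fronts meet when d_C₃H₈ + d_UF₆ = L with d_C₃H₈/d_UF₆ = √(M_UF₆/M_C₃H₈) (Graham's law). Here √(M_UF₆/M_C₃H₈) = √(352.02/44.10) = 2.825.
With d_C₃H₈ + d_UF₆ = 72.0 cm, d_UF₆ = 72.0/(1 + 2.825) = 18.82 cm.
d_C₃H₈ = 72.0 − 18.82 = 53.2 cm.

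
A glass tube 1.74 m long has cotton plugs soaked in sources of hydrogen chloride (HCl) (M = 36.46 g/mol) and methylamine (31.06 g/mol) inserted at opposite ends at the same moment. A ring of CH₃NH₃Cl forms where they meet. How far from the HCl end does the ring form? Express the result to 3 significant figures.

0.835 m

Distances travelled in equal time are proportional to diffusion rates, so d_HCl/d_CH₃NH₂ = √(M_CH₃NH₂/M_HCl) = √(31.06/36.46) = 0.9230.
With d_HCl + d_CH₃NH₂ = 1.74 m, d_CH₃NH₂ = 1.74/(1 + 0.9230) = 0.9048 m.
d_HCl = 1.74 − 0.9048 = 0.835 m.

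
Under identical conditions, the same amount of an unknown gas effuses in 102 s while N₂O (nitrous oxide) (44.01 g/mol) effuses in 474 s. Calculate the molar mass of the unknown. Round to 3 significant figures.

2.04 g/mol

From Graham's law, t_X/t_N₂O = √(M_X/M_N₂O).
102/474 = 0.2152 = √(M_X/44.01)
M_X = 44.01 × 0.2152² = 44.01 × 0.04631 = 2.04 g/mol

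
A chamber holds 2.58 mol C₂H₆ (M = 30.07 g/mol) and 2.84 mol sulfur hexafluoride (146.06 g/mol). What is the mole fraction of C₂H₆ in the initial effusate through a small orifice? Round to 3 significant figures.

0.667

Each component's effusion rate ∝ (its partial pressure)·(1/√M) ∝ n_i/√M_i.
Mole fraction of C₂H₆ in the effusate = (n_C₂H₆/√M_C₂H₆) / (n_C₂H₆/√M_C₂H₆ + n_SF₆/√M_SF₆)
= (2.58/√30.07) / (2.58/√30.07 + 2.84/√146.06) = 0.4705/(0.4705 + 0.2350) = 0.667.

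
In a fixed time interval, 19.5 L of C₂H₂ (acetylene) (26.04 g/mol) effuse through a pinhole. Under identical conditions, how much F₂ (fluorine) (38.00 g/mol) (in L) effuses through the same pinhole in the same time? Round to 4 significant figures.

16.14 L

Using Graham's law: rate_F₂/rate_C₂H₂ = √(M_C₂H₂/M_F₂) = √(26.04/38.00) = √0.6853 = 0.8278.
So the volume for F₂ is 19.5 × 0.8278 = 16.14 L.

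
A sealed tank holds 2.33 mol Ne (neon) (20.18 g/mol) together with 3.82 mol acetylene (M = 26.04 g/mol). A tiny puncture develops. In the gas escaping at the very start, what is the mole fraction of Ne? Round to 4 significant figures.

Each component's effusion rate ∝ (its partial pressure)·(1/√M) ∝ n_i/√M_i.
So x_Ne in the escaping gas = (n_Ne/√M_Ne) / Σ(n_i/√M_i)
= (2.33/√20.18) / (2.33/√20.18 + 3.82/√26.04) = 0.5187/(0.5187 + 0.7486) = 0.4093.

0.4093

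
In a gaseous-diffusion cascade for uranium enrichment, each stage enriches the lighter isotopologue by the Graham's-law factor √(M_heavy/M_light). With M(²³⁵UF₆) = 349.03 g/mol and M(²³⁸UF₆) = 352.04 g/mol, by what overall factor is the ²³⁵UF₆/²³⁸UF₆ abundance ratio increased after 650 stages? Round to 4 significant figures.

Overall factor = α^650 with α = √(352.04/349.03), i.e. (352.04/349.03)^(650/2).
= 1.00862^325 = 16.29.

16.29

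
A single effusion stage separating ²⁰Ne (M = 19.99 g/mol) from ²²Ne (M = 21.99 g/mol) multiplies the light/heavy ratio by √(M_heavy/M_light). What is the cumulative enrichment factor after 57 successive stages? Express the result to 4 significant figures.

Each stage multiplies the ratio by α = √(21.99/19.99), so after 57 stages the overall factor is α^57 = (21.99/19.99)^(57/2).
= 1.10005^(57/2) = 15.14.

15.14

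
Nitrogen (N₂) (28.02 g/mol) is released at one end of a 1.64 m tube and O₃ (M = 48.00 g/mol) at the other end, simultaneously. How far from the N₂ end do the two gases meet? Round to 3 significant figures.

0.930 m

Distances travelled in equal time are proportional to diffusion rates, so d_N₂/d_O₃ = √(M_O₃/M_N₂) = √(48.00/28.02) = 1.309.
With d_N₂ + d_O₃ = 1.64 m, d_O₃ = 1.64/(1 + 1.309) = 0.7103 m.
d_N₂ = 1.64 − 0.7103 = 0.930 m.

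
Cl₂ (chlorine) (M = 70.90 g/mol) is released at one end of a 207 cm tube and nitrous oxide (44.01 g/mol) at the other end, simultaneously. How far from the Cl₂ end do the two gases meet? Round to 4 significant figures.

In equal time, each gas travels a distance ∝ its rate ∝ 1/√M, so d_Cl₂/d_N₂O = √(M_N₂O/M_Cl₂) = √(44.01/70.90) = 0.7879.
With d_Cl₂ + d_N₂O = 207 cm, d_N₂O = 207/(1 + 0.7879) = 115.8 cm.
d_Cl₂ = 207 − 115.8 = 91.22 cm.

91.22 cm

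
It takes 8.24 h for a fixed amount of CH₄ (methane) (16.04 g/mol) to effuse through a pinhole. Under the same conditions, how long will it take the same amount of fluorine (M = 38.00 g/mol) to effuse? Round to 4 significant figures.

12.68 h

By Graham's law, t_F₂/t_CH₄ = √(M_F₂/M_CH₄) = √(38.00/16.04) = √2.369 = 1.539.
So the time for F₂ is 8.24 × 1.539 = 12.68 h.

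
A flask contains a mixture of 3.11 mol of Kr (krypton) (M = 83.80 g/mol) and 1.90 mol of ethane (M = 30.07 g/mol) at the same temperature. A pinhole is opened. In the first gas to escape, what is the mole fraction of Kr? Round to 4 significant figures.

Effusion rate of each component ∝ n_i/√M_i (partial pressure × 1/√M).
Mole fraction of Kr in the effusate = (n_Kr/√M_Kr) / (n_Kr/√M_Kr + n_C₂H₆/√M_C₂H₆)
= (3.11/√83.80) / (3.11/√83.80 + 1.90/√30.07) = 0.3397/(0.3397 + 0.3465) = 0.4951.

0.4951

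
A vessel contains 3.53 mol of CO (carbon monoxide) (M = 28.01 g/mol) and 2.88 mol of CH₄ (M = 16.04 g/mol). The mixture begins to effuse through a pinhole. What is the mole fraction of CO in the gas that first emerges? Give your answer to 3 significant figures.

Each component's effusion rate ∝ (its partial pressure)·(1/√M) ∝ n_i/√M_i.
So x_CO in the escaping gas = (n_CO/√M_CO) / Σ(n_i/√M_i)
= (3.53/√28.01) / (3.53/√28.01 + 2.88/√16.04) = 0.6670/(0.6670 + 0.7191) = 0.481.

0.481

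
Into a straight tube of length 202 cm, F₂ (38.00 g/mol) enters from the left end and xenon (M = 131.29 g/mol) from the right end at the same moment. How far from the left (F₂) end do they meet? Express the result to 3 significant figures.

131 cm

The fronts meet when d_F₂ + d_Xe = L with d_F₂/d_Xe = √(M_Xe/M_F₂) (Graham's law). Here √(M_Xe/M_F₂) = √(131.29/38.00) = 1.859.
With d_F₂ + d_Xe = 202 cm, d_Xe = 202/(1 + 1.859) = 70.66 cm.
d_F₂ = 202 − 70.66 = 131 cm.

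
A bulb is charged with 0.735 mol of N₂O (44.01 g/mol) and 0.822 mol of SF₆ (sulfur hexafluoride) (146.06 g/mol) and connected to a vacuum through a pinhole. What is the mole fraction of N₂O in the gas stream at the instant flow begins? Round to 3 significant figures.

The effusion rate of species i is ∝ p_i/√M_i ∝ n_i/√M_i.
x_N₂O(eff) = (n_N₂O/√M_N₂O) / (n_N₂O/√M_N₂O + n_SF₆/√M_SF₆)
= (0.735/√44.01) / (0.735/√44.01 + 0.822/√146.06) = 0.1108/(0.1108 + 0.06802) = 0.620.

0.620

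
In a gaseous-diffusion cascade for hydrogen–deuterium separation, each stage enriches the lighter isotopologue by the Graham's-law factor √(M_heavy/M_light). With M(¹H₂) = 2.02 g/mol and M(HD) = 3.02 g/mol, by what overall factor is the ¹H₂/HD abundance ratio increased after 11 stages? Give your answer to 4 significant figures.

9.133

Overall factor = α^11 with α = √(3.02/2.02), i.e. (3.02/2.02)^(11/2).
= 1.49505^(11/2) = 9.133.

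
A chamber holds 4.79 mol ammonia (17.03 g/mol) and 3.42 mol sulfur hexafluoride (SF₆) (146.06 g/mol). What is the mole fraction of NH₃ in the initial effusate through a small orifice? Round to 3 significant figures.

0.804

The effusion rate of species i is ∝ p_i/√M_i ∝ n_i/√M_i.
x_NH₃(eff) = (n_NH₃/√M_NH₃) / (n_NH₃/√M_NH₃ + n_SF₆/√M_SF₆)
= (4.79/√17.03) / (4.79/√17.03 + 3.42/√146.06) = 1.161/(1.161 + 0.2830) = 0.804.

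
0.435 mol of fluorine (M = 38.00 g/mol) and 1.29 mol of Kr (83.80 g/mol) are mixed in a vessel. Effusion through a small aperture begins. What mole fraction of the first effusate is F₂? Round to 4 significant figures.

Rate_i ∝ x_i/√M_i (Graham's law weighted by mole fraction), so the effusate composition follows n_i/√M_i.
So x_F₂ in the escaping gas = (n_F₂/√M_F₂) / Σ(n_i/√M_i)
= (0.435/√38.00) / (0.435/√38.00 + 1.29/√83.80) = 0.07057/(0.07057 + 0.1409) = 0.3337.

0.3337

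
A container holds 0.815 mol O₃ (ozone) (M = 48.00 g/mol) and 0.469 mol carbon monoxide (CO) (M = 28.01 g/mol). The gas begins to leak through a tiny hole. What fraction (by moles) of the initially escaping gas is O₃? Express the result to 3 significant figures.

Each component's effusion rate ∝ (its partial pressure)·(1/√M) ∝ n_i/√M_i.
So x_O₃ in the escaping gas = (n_O₃/√M_O₃) / Σ(n_i/√M_i)
= (0.815/√48.00) / (0.815/√48.00 + 0.469/√28.01) = 0.1176/(0.1176 + 0.08862) = 0.570.

0.570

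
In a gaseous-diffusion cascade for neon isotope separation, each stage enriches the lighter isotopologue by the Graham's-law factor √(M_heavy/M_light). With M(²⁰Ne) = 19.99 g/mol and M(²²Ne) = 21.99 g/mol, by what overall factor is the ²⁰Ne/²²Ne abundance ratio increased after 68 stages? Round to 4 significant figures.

Overall factor = α^68 with α = √(21.99/19.99), i.e. (21.99/19.99)^(68/2).
= 1.10005^34 = 25.59.

25.59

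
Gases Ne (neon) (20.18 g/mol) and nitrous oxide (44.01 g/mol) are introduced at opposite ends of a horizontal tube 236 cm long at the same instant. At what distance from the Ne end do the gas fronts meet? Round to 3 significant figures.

141 cm

The fronts meet when d_Ne + d_N₂O = L with d_Ne/d_N₂O = √(M_N₂O/M_Ne) (Graham's law). Here √(M_N₂O/M_Ne) = √(44.01/20.18) = 1.477.
With d_Ne + d_N₂O = 236 cm, d_N₂O = 236/(1 + 1.477) = 95.29 cm.
d_Ne = 236 − 95.29 = 141 cm.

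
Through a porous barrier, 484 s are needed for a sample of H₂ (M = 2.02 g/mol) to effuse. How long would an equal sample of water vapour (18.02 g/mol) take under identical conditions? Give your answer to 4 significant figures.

By Graham's law, t_H₂O/t_H₂ = √(M_H₂O/M_H₂) = √(18.02/2.02) = √8.921 = 2.987.
So the time for H₂O is 484 × 2.987 = 1446 s.

1446 s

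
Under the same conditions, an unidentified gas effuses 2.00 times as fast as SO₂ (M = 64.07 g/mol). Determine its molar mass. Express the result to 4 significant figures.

From Graham's law, rate_X/rate_SO₂ = √(M_SO₂/M_X).
2.00 = √(64.07/M_X)
M_X = 64.07 / 2.00² = 64.07 / 4.000 = 16.02 g/mol

16.02 g/mol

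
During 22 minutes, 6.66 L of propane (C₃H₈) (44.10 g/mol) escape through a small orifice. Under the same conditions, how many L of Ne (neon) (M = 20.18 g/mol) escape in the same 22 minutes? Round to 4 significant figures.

From Graham's law, rate_Ne/rate_C₃H₈ = √(M_C₃H₈/M_Ne) = √(44.10/20.18) = √2.185 = 1.478.
So the volume for Ne is 6.66 × 1.478 = 9.845 L.

9.845 L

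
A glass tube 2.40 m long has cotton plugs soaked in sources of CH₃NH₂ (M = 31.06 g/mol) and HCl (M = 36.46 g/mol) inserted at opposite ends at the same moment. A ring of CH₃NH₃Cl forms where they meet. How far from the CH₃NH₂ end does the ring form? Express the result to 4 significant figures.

The fronts meet when d_CH₃NH₂ + d_HCl = L with d_CH₃NH₂/d_HCl = √(M_HCl/M_CH₃NH₂) (Graham's law). Here √(M_HCl/M_CH₃NH₂) = √(36.46/31.06) = 1.083.
With d_CH₃NH₂ + d_HCl = 2.40 m, d_HCl = 2.40/(1 + 1.083) = 1.152 m.
d_CH₃NH₂ = 2.40 − 1.152 = 1.248 m.

1.248 m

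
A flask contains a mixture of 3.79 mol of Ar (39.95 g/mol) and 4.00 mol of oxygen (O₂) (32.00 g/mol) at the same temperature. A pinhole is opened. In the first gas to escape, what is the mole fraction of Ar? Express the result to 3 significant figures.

0.459

The effusion rate of species i is ∝ p_i/√M_i ∝ n_i/√M_i.
Mole fraction of Ar in the effusate = (n_Ar/√M_Ar) / (n_Ar/√M_Ar + n_O₂/√M_O₂)
= (3.79/√39.95) / (3.79/√39.95 + 4.00/√32.00) = 0.5996/(0.5996 + 0.7071) = 0.459.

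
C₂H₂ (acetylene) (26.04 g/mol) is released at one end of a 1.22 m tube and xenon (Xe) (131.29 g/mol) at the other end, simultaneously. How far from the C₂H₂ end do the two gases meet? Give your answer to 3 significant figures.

0.844 m

In equal time, each gas travels a distance ∝ its rate ∝ 1/√M, so d_C₂H₂/d_Xe = √(M_Xe/M_C₂H₂) = √(131.29/26.04) = 2.245.
With d_C₂H₂ + d_Xe = 1.22 m, d_Xe = 1.22/(1 + 2.245) = 0.3759 m.
d_C₂H₂ = 1.22 − 0.3759 = 0.844 m.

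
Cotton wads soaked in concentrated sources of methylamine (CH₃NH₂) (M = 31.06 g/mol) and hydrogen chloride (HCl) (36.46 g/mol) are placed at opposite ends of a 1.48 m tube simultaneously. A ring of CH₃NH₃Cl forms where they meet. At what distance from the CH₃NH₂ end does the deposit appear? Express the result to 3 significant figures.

0.770 m

Graham's law gives d_CH₃NH₂/d_HCl = rate_CH₃NH₂/rate_HCl = √(M_HCl/M_CH₃NH₂) = √(36.46/31.06) = 1.083.
With d_CH₃NH₂ + d_HCl = 1.48 m, d_HCl = 1.48/(1 + 1.083) = 0.7104 m.
d_CH₃NH₂ = 1.48 − 0.7104 = 0.770 m.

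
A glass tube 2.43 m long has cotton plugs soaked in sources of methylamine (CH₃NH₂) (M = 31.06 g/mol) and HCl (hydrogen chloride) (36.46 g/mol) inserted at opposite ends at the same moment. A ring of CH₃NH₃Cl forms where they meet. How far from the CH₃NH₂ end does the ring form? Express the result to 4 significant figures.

1.264 m

The fronts meet when d_CH₃NH₂ + d_HCl = L with d_CH₃NH₂/d_HCl = √(M_HCl/M_CH₃NH₂) (Graham's law). Here √(M_HCl/M_CH₃NH₂) = √(36.46/31.06) = 1.083.
With d_CH₃NH₂ + d_HCl = 2.43 m, d_HCl = 2.43/(1 + 1.083) = 1.166 m.
d_CH₃NH₂ = 2.43 − 1.166 = 1.264 m.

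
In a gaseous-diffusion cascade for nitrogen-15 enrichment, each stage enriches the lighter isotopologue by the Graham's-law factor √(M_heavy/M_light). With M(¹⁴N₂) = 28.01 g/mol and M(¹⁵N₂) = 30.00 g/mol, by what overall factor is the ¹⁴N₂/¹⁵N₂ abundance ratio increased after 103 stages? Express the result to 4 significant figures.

After 103 stages the ratio has grown by (√(30.00/28.01))^103 = (30.00/28.01)^(103/2).
= 1.07105^(103/2) = 34.29.

34.29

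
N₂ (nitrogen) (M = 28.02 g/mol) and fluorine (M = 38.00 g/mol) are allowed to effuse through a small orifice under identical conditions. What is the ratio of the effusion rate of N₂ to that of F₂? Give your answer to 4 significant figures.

1.165

By Graham's law, rate_N₂/rate_F₂ = √(M_F₂/M_N₂) = √(38.00/28.02) = √1.356 = 1.165.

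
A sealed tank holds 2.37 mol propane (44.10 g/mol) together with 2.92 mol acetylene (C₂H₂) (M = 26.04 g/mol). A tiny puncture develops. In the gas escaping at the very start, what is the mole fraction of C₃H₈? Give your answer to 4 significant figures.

Effusion rate of each component ∝ n_i/√M_i (partial pressure × 1/√M).
x_C₃H₈(eff) = (n_C₃H₈/√M_C₃H₈) / (n_C₃H₈/√M_C₃H₈ + n_C₂H₂/√M_C₂H₂)
= (2.37/√44.10) / (2.37/√44.10 + 2.92/√26.04) = 0.3569/(0.3569 + 0.5722) = 0.3841.

0.3841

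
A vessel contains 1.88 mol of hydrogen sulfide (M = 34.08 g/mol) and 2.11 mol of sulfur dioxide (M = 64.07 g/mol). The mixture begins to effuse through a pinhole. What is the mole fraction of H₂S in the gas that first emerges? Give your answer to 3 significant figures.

0.550

The effusion rate of species i is ∝ p_i/√M_i ∝ n_i/√M_i.
Mole fraction of H₂S in the effusate = (n_H₂S/√M_H₂S) / (n_H₂S/√M_H₂S + n_SO₂/√M_SO₂)
= (1.88/√34.08) / (1.88/√34.08 + 2.11/√64.07) = 0.3220/(0.3220 + 0.2636) = 0.550.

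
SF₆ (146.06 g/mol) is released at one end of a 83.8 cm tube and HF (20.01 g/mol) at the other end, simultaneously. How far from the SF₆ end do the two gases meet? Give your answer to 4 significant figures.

Distances travelled in equal time are proportional to diffusion rates, so d_SF₆/d_HF = √(M_HF/M_SF₆) = √(20.01/146.06) = 0.3701.
With d_SF₆ + d_HF = 83.8 cm, d_HF = 83.8/(1 + 0.3701) = 61.16 cm.
d_SF₆ = 83.8 − 61.16 = 22.64 cm.

22.64 cm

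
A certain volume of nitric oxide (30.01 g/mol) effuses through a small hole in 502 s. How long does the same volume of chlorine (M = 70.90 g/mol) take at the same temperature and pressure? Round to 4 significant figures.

771.6 s

Since effusion rate ∝ 1/√M, t_Cl₂/t_NO = √(M_Cl₂/M_NO) = √(70.90/30.01) = √2.363 = 1.537.
So the time for Cl₂ is 502 × 1.537 = 771.6 s.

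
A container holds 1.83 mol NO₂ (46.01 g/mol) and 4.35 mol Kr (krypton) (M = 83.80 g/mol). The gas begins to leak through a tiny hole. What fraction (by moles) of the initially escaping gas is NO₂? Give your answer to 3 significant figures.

0.362

Each component's effusion rate ∝ (its partial pressure)·(1/√M) ∝ n_i/√M_i.
x_NO₂(eff) = (n_NO₂/√M_NO₂) / (n_NO₂/√M_NO₂ + n_Kr/√M_Kr)
= (1.83/√46.01) / (1.83/√46.01 + 4.35/√83.80) = 0.2698/(0.2698 + 0.4752) = 0.362.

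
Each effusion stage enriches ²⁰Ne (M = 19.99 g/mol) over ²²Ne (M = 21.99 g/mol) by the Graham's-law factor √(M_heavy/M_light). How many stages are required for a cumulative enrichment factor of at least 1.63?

11

Single-stage factor α = √(21.99/19.99), so ln α = ½ ln(1.10005) = 0.04768.
Need α^N ≥ 1.63 ⇒ N ≥ ln(1.63) / ln α = 0.4886 / 0.04768 = 10.25.
Minimum whole number of stages: N = 11.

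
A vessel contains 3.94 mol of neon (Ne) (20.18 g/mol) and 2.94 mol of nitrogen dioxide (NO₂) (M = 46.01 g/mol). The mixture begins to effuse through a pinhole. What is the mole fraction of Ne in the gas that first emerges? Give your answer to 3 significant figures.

Effusion rate of each component ∝ n_i/√M_i (partial pressure × 1/√M).
So x_Ne in the escaping gas = (n_Ne/√M_Ne) / Σ(n_i/√M_i)
= (3.94/√20.18) / (3.94/√20.18 + 2.94/√46.01) = 0.8771/(0.8771 + 0.4334) = 0.669.

0.669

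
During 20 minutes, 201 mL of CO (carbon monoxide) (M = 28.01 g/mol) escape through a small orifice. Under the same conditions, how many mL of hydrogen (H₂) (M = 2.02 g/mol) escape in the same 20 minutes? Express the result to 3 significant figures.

Using Graham's law: rate_H₂/rate_CO = √(M_CO/M_H₂) = √(28.01/2.02) = √13.87 = 3.724.
So the volume for H₂ is 201 × 3.724 = 748 mL.

748 mL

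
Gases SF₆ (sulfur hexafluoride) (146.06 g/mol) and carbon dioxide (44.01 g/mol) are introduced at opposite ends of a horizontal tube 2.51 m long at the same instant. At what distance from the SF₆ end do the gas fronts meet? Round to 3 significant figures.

0.890 m

The fronts meet when d_SF₆ + d_CO₂ = L with d_SF₆/d_CO₂ = √(M_CO₂/M_SF₆) (Graham's law). Here √(M_CO₂/M_SF₆) = √(44.01/146.06) = 0.5489.
With d_SF₆ + d_CO₂ = 2.51 m, d_CO₂ = 2.51/(1 + 0.5489) = 1.620 m.
d_SF₆ = 2.51 − 1.620 = 0.890 m.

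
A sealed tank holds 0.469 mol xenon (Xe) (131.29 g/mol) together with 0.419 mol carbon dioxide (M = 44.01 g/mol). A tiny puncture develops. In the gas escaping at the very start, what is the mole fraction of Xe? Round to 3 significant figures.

The effusion rate of species i is ∝ p_i/√M_i ∝ n_i/√M_i.
So x_Xe in the escaping gas = (n_Xe/√M_Xe) / Σ(n_i/√M_i)
= (0.469/√131.29) / (0.469/√131.29 + 0.419/√44.01) = 0.04093/(0.04093 + 0.06316) = 0.393.

0.393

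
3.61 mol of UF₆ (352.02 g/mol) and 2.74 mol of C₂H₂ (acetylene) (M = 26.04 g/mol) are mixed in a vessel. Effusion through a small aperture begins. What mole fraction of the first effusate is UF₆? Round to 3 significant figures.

The effusion rate of species i is ∝ p_i/√M_i ∝ n_i/√M_i.
x_UF₆(eff) = (n_UF₆/√M_UF₆) / (n_UF₆/√M_UF₆ + n_C₂H₂/√M_C₂H₂)
= (3.61/√352.02) / (3.61/√352.02 + 2.74/√26.04) = 0.1924/(0.1924 + 0.5369) = 0.264.

0.264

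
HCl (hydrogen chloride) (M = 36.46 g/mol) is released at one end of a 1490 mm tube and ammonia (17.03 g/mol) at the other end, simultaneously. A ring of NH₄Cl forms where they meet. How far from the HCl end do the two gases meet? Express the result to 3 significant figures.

Graham's law gives d_HCl/d_NH₃ = rate_HCl/rate_NH₃ = √(M_NH₃/M_HCl) = √(17.03/36.46) = 0.6834.
With d_HCl + d_NH₃ = 1490 mm, d_NH₃ = 1490/(1 + 0.6834) = 885.1 mm.
d_HCl = 1490 − 885.1 = 605 mm.

605 mm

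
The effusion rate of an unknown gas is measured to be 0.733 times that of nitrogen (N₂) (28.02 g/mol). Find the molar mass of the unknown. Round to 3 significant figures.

52.2 g/mol

Since effusion rate ∝ 1/√M, rate_X/rate_N₂ = √(M_N₂/M_X).
0.733 = √(28.02/M_X)
M_X = 28.02 / 0.733² = 28.02 / 0.5373 = 52.2 g/mol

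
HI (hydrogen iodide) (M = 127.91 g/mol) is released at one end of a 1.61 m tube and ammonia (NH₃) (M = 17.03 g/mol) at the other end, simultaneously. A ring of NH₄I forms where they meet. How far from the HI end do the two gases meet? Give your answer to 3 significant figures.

0.430 m

Graham's law gives d_HI/d_NH₃ = rate_HI/rate_NH₃ = √(M_NH₃/M_HI) = √(17.03/127.91) = 0.3649.
With d_HI + d_NH₃ = 1.61 m, d_NH₃ = 1.61/(1 + 0.3649) = 1.180 m.
d_HI = 1.61 − 1.180 = 0.430 m.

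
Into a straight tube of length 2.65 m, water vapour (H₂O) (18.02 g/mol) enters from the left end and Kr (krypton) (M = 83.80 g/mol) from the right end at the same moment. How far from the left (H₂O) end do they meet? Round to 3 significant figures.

Graham's law gives d_H₂O/d_Kr = rate_H₂O/rate_Kr = √(M_Kr/M_H₂O) = √(83.80/18.02) = 2.156.
With d_H₂O + d_Kr = 2.65 m, d_Kr = 2.65/(1 + 2.156) = 0.8395 m.
d_H₂O = 2.65 − 0.8395 = 1.81 m.

1.81 m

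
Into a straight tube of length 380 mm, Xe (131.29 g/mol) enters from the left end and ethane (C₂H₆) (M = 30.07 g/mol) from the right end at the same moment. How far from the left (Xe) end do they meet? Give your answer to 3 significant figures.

123 mm

The fronts meet when d_Xe + d_C₂H₆ = L with d_Xe/d_C₂H₆ = √(M_C₂H₆/M_Xe) (Graham's law). Here √(M_C₂H₆/M_Xe) = √(30.07/131.29) = 0.4786.
With d_Xe + d_C₂H₆ = 380 mm, d_C₂H₆ = 380/(1 + 0.4786) = 257.0 mm.
d_Xe = 380 − 257.0 = 123 mm.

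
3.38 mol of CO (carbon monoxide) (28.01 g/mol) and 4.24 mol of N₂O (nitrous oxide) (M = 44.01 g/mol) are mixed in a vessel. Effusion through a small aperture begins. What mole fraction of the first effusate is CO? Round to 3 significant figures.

Rate_i ∝ x_i/√M_i (Graham's law weighted by mole fraction), so the effusate composition follows n_i/√M_i.
So x_CO in the escaping gas = (n_CO/√M_CO) / Σ(n_i/√M_i)
= (3.38/√28.01) / (3.38/√28.01 + 4.24/√44.01) = 0.6386/(0.6386 + 0.6391) = 0.500.

0.500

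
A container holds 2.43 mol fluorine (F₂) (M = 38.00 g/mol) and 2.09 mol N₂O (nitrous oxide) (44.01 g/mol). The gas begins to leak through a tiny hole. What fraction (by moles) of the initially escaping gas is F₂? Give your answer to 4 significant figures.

0.5558

Rate_i ∝ x_i/√M_i (Graham's law weighted by mole fraction), so the effusate composition follows n_i/√M_i.
x_F₂(eff) = (n_F₂/√M_F₂) / (n_F₂/√M_F₂ + n_N₂O/√M_N₂O)
= (2.43/√38.00) / (2.43/√38.00 + 2.09/√44.01) = 0.3942/(0.3942 + 0.3150) = 0.5558.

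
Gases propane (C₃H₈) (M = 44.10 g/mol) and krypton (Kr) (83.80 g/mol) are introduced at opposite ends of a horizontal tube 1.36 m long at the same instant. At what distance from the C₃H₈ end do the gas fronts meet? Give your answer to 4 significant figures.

0.7882 m

The fronts meet when d_C₃H₈ + d_Kr = L with d_C₃H₈/d_Kr = √(M_Kr/M_C₃H₈) (Graham's law). Here √(M_Kr/M_C₃H₈) = √(83.80/44.10) = 1.378.
With d_C₃H₈ + d_Kr = 1.36 m, d_Kr = 1.36/(1 + 1.378) = 0.5718 m.
d_C₃H₈ = 1.36 − 0.5718 = 0.7882 m.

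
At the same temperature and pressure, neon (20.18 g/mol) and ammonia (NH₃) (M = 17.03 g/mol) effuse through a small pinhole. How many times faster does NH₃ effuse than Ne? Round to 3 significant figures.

Using Graham's law: rate_NH₃/rate_Ne = √(M_Ne/M_NH₃) = √(20.18/17.03) = √1.185 = 1.09.

1.09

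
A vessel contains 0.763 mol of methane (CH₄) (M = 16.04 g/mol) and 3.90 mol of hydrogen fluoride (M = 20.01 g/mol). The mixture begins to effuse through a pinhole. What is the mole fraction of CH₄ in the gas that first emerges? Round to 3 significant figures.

0.179

Rate_i ∝ x_i/√M_i (Graham's law weighted by mole fraction), so the effusate composition follows n_i/√M_i.
So x_CH₄ in the escaping gas = (n_CH₄/√M_CH₄) / Σ(n_i/√M_i)
= (0.763/√16.04) / (0.763/√16.04 + 3.90/√20.01) = 0.1905/(0.1905 + 0.8718) = 0.179.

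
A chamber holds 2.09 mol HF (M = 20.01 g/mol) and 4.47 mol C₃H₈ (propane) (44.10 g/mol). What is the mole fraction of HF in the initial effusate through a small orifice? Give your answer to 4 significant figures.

The effusion rate of species i is ∝ p_i/√M_i ∝ n_i/√M_i.
Mole fraction of HF in the effusate = (n_HF/√M_HF) / (n_HF/√M_HF + n_C₃H₈/√M_C₃H₈)
= (2.09/√20.01) / (2.09/√20.01 + 4.47/√44.10) = 0.4672/(0.4672 + 0.6731) = 0.4097.

0.4097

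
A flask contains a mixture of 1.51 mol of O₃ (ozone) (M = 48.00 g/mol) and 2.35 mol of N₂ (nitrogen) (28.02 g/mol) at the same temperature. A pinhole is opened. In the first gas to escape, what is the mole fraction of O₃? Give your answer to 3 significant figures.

The effusion rate of species i is ∝ p_i/√M_i ∝ n_i/√M_i.
Mole fraction of O₃ in the effusate = (n_O₃/√M_O₃) / (n_O₃/√M_O₃ + n_N₂/√M_N₂)
= (1.51/√48.00) / (1.51/√48.00 + 2.35/√28.02) = 0.2179/(0.2179 + 0.4439) = 0.329.

0.329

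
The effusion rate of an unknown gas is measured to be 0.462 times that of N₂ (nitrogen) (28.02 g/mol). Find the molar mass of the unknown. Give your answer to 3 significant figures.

131 g/mol

Using Graham's law: rate_X/rate_N₂ = √(M_N₂/M_X).
0.462 = √(28.02/M_X)
M_X = 28.02 / 0.462² = 28.02 / 0.2134 = 131 g/mol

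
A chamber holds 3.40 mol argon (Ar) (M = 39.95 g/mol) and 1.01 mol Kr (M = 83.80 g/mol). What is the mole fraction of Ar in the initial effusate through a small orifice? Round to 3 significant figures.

0.830

Effusion rate of each component ∝ n_i/√M_i (partial pressure × 1/√M).
So x_Ar in the escaping gas = (n_Ar/√M_Ar) / Σ(n_i/√M_i)
= (3.40/√39.95) / (3.40/√39.95 + 1.01/√83.80) = 0.5379/(0.5379 + 0.1103) = 0.830.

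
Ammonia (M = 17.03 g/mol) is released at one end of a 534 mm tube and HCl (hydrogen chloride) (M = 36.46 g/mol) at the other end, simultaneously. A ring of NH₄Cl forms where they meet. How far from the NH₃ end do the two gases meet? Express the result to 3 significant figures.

317 mm

Graham's law gives d_NH₃/d_HCl = rate_NH₃/rate_HCl = √(M_HCl/M_NH₃) = √(36.46/17.03) = 1.463.
With d_NH₃ + d_HCl = 534 mm, d_HCl = 534/(1 + 1.463) = 216.8 mm.
d_NH₃ = 534 − 216.8 = 317 mm.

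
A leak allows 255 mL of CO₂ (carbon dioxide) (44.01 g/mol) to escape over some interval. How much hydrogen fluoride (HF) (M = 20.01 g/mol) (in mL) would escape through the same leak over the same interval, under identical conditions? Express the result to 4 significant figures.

From Graham's law, rate_HF/rate_CO₂ = √(M_CO₂/M_HF) = √(44.01/20.01) = √2.199 = 1.483.
So the volume for HF is 255 × 1.483 = 378.2 mL.

378.2 mL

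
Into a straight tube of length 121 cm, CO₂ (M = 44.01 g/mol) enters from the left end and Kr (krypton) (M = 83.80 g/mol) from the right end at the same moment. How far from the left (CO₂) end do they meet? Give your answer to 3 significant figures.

Distances travelled in equal time are proportional to diffusion rates, so d_CO₂/d_Kr = √(M_Kr/M_CO₂) = √(83.80/44.01) = 1.380.
With d_CO₂ + d_Kr = 121 cm, d_Kr = 121/(1 + 1.380) = 50.84 cm.
d_CO₂ = 121 − 50.84 = 70.2 cm.

70.2 cm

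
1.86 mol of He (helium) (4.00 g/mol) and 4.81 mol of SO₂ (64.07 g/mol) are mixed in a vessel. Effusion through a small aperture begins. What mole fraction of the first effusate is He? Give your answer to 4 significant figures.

0.6075

Rate_i ∝ x_i/√M_i (Graham's law weighted by mole fraction), so the effusate composition follows n_i/√M_i.
Mole fraction of He in the effusate = (n_He/√M_He) / (n_He/√M_He + n_SO₂/√M_SO₂)
= (1.86/√4.00) / (1.86/√4.00 + 4.81/√64.07) = 0.9300/(0.9300 + 0.6009) = 0.6075.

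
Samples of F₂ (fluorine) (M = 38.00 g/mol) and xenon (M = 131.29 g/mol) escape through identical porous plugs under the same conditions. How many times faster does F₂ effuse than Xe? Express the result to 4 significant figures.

Graham's law gives rate_F₂/rate_Xe = √(M_Xe/M_F₂) = √(131.29/38.00) = √3.455 = 1.859.

1.859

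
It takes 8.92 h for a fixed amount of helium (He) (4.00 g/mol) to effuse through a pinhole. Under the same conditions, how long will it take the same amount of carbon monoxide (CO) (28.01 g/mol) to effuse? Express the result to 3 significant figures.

23.6 h

Since effusion rate ∝ 1/√M, t_CO/t_He = √(M_CO/M_He) = √(28.01/4.00) = √7.003 = 2.646.
So the time for CO is 8.92 × 2.646 = 23.6 h.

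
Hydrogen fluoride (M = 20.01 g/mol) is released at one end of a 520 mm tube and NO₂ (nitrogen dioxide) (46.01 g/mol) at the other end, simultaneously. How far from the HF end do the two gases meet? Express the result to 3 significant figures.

313 mm

Distances travelled in equal time are proportional to diffusion rates, so d_HF/d_NO₂ = √(M_NO₂/M_HF) = √(46.01/20.01) = 1.516.
With d_HF + d_NO₂ = 520 mm, d_NO₂ = 520/(1 + 1.516) = 206.6 mm.
d_HF = 520 − 206.6 = 313 mm.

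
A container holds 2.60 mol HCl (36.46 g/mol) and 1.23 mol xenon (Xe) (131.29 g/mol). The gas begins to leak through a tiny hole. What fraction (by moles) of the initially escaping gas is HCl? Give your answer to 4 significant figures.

0.8004

Effusion rate of each component ∝ n_i/√M_i (partial pressure × 1/√M).
x_HCl(eff) = (n_HCl/√M_HCl) / (n_HCl/√M_HCl + n_Xe/√M_Xe)
= (2.60/√36.46) / (2.60/√36.46 + 1.23/√131.29) = 0.4306/(0.4306 + 0.1073) = 0.8004.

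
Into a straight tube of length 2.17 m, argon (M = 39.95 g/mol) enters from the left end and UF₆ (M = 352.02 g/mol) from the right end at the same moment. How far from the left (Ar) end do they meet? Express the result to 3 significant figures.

1.62 m

In equal time, each gas travels a distance ∝ its rate ∝ 1/√M, so d_Ar/d_UF₆ = √(M_UF₆/M_Ar) = √(352.02/39.95) = 2.968.
With d_Ar + d_UF₆ = 2.17 m, d_UF₆ = 2.17/(1 + 2.968) = 0.5468 m.
d_Ar = 2.17 − 0.5468 = 1.62 m.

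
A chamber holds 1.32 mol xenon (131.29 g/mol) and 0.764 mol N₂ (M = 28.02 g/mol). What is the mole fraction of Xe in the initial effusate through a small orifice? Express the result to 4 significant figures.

The effusion rate of species i is ∝ p_i/√M_i ∝ n_i/√M_i.
x_Xe(eff) = (n_Xe/√M_Xe) / (n_Xe/√M_Xe + n_N₂/√M_N₂)
= (1.32/√131.29) / (1.32/√131.29 + 0.764/√28.02) = 0.1152/(0.1152 + 0.1443) = 0.4439.

0.4439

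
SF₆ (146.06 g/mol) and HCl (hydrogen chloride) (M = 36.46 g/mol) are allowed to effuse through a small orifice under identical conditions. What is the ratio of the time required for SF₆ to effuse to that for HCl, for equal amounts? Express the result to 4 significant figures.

Using Graham's law: t_SF₆/t_HCl = √(M_SF₆/M_HCl) = √(146.06/36.46) = √4.006 = 2.002.

2.002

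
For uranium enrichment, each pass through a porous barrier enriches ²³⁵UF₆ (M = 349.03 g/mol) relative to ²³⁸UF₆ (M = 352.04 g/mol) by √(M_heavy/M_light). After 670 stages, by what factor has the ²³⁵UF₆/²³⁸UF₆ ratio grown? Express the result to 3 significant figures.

Each stage multiplies the ratio by α = √(352.04/349.03), so after 670 stages the overall factor is α^670 = (352.04/349.03)^(670/2).
= 1.00862^335 = 17.8.

17.8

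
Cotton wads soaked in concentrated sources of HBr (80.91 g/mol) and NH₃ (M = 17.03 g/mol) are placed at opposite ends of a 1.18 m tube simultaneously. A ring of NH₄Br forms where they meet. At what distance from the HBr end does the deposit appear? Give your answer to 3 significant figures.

0.371 m

Graham's law gives d_HBr/d_NH₃ = rate_HBr/rate_NH₃ = √(M_NH₃/M_HBr) = √(17.03/80.91) = 0.4588.
With d_HBr + d_NH₃ = 1.18 m, d_NH₃ = 1.18/(1 + 0.4588) = 0.8089 m.
d_HBr = 1.18 − 0.8089 = 0.371 m.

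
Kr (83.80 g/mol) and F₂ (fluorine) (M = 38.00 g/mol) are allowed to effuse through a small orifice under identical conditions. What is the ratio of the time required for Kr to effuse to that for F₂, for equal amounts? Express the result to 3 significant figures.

1.49

Since effusion rate ∝ 1/√M, t_Kr/t_F₂ = √(M_Kr/M_F₂) = √(83.80/38.00) = √2.205 = 1.49.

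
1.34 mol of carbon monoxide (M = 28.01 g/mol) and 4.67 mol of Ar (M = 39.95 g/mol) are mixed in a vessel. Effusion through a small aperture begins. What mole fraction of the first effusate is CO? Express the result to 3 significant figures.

0.255

Rate_i ∝ x_i/√M_i (Graham's law weighted by mole fraction), so the effusate composition follows n_i/√M_i.
Mole fraction of CO in the effusate = (n_CO/√M_CO) / (n_CO/√M_CO + n_Ar/√M_Ar)
= (1.34/√28.01) / (1.34/√28.01 + 4.67/√39.95) = 0.2532/(0.2532 + 0.7389) = 0.255.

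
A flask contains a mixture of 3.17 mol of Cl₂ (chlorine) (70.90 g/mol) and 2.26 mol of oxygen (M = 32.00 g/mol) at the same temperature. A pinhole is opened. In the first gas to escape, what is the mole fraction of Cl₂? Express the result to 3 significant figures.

Effusion rate of each component ∝ n_i/√M_i (partial pressure × 1/√M).
So x_Cl₂ in the escaping gas = (n_Cl₂/√M_Cl₂) / Σ(n_i/√M_i)
= (3.17/√70.90) / (3.17/√70.90 + 2.26/√32.00) = 0.3765/(0.3765 + 0.3995) = 0.485.

0.485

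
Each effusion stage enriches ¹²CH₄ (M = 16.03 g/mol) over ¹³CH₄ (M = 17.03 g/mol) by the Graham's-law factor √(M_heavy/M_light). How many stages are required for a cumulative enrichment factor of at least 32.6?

116

With α = √(17.03/16.03) per stage, ln α = ½ ln(1.06238) = 0.03026.
Need α^N ≥ 32.6 ⇒ N ≥ ln(32.6) / ln α = 3.484 / 0.03026 = 115.16.
So at least 116 stages are needed.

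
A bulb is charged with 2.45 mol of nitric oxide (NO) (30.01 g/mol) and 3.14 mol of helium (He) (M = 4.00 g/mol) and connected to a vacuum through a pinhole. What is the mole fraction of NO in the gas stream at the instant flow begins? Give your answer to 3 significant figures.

0.222

The effusion rate of species i is ∝ p_i/√M_i ∝ n_i/√M_i.
So x_NO in the escaping gas = (n_NO/√M_NO) / Σ(n_i/√M_i)
= (2.45/√30.01) / (2.45/√30.01 + 3.14/√4.00) = 0.4472/(0.4472 + 1.570) = 0.222.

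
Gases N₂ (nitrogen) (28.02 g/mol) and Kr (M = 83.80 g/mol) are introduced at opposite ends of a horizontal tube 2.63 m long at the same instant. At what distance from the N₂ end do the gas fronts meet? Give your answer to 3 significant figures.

1.67 m

The fronts meet when d_N₂ + d_Kr = L with d_N₂/d_Kr = √(M_Kr/M_N₂) (Graham's law). Here √(M_Kr/M_N₂) = √(83.80/28.02) = 1.729.
With d_N₂ + d_Kr = 2.63 m, d_Kr = 2.63/(1 + 1.729) = 0.9636 m.
d_N₂ = 2.63 − 0.9636 = 1.67 m.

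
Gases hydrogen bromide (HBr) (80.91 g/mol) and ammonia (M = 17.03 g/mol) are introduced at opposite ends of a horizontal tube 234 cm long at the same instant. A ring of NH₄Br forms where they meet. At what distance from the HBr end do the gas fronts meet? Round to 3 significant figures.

73.6 cm

In equal time, each gas travels a distance ∝ its rate ∝ 1/√M, so d_HBr/d_NH₃ = √(M_NH₃/M_HBr) = √(17.03/80.91) = 0.4588.
With d_HBr + d_NH₃ = 234 cm, d_NH₃ = 234/(1 + 0.4588) = 160.4 cm.
d_HBr = 234 − 160.4 = 73.6 cm.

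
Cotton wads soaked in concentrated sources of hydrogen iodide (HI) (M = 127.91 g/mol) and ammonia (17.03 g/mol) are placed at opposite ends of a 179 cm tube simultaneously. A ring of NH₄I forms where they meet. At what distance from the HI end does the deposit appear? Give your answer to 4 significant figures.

47.85 cm

Distances travelled in equal time are proportional to diffusion rates, so d_HI/d_NH₃ = √(M_NH₃/M_HI) = √(17.03/127.91) = 0.3649.
With d_HI + d_NH₃ = 179 cm, d_NH₃ = 179/(1 + 0.3649) = 131.1 cm.
d_HI = 179 − 131.1 = 47.85 cm.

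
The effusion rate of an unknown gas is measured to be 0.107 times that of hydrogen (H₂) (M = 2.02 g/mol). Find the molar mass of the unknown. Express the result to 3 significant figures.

176 g/mol

Graham's law gives rate_X/rate_H₂ = √(M_H₂/M_X).
0.107 = √(2.02/M_X)
M_X = 2.02 / 0.107² = 2.02 / 0.01145 = 176 g/mol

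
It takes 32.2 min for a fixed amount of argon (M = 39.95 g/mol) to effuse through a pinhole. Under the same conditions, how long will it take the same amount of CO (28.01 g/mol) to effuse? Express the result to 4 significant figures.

26.96 min

Graham's law gives t_CO/t_Ar = √(M_CO/M_Ar) = √(28.01/39.95) = √0.7011 = 0.8373.
So the time for CO is 32.2 × 0.8373 = 26.96 min.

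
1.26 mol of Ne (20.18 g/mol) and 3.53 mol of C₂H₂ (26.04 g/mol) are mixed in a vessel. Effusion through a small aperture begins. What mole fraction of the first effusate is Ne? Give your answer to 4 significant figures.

Effusion rate of each component ∝ n_i/√M_i (partial pressure × 1/√M).
x_Ne(eff) = (n_Ne/√M_Ne) / (n_Ne/√M_Ne + n_C₂H₂/√M_C₂H₂)
= (1.26/√20.18) / (1.26/√20.18 + 3.53/√26.04) = 0.2805/(0.2805 + 0.6918) = 0.2885.

0.2885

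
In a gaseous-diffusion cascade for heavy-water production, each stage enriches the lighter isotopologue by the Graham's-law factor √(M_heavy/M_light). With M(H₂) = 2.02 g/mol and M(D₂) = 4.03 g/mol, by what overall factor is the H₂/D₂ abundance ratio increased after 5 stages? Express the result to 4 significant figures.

Each stage multiplies the ratio by α = √(4.03/2.02), so after 5 stages the overall factor is α^5 = (4.03/2.02)^(5/2).
= 1.99505^(5/2) = 5.622.

5.622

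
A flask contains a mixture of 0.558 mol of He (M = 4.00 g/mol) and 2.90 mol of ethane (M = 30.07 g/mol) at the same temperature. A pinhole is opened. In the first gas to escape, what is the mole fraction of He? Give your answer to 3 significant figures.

Effusion rate of each component ∝ n_i/√M_i (partial pressure × 1/√M).
x_He(eff) = (n_He/√M_He) / (n_He/√M_He + n_C₂H₆/√M_C₂H₆)
= (0.558/√4.00) / (0.558/√4.00 + 2.90/√30.07) = 0.2790/(0.2790 + 0.5288) = 0.345.

0.345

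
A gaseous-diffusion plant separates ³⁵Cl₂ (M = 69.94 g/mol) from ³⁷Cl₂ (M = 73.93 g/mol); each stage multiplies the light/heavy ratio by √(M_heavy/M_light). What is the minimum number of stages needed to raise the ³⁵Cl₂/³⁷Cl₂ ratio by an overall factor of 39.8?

133

Single-stage factor α = √(73.93/69.94), so ln α = ½ ln(1.05705) = 0.02774.
Need α^N ≥ 39.8 ⇒ N ≥ ln(39.8) / ln α = 3.684 / 0.02774 = 132.80.
Rounding up, N = 133 stages.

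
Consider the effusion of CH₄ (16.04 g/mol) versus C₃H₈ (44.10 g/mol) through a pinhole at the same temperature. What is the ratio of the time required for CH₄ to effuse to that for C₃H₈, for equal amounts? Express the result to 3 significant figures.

Graham's law gives t_CH₄/t_C₃H₈ = √(M_CH₄/M_C₃H₈) = √(16.04/44.10) = √0.3637 = 0.603.

0.603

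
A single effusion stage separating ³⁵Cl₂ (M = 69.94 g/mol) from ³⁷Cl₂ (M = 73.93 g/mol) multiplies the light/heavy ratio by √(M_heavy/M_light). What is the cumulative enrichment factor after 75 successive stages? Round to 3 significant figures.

After 75 stages the ratio has grown by (√(73.93/69.94))^75 = (73.93/69.94)^(75/2).
= 1.05705^(75/2) = 8.01.

8.01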